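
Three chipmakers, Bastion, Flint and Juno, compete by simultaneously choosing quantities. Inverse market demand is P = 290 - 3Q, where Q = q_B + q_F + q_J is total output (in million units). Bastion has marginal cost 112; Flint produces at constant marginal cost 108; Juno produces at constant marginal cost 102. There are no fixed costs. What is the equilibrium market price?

153

Bastion's profit: π_B = (290 - 3Q)q_B - (112q_B). Setting ∂π_B/∂q_B = 0: 178 - 6q_B - 3(q_F + q_J) = 0.
Flint's first-order condition: 182 - 6q_F - 3(q_B + q_J) = 0.
Juno's first-order condition: 188 - 6q_J - 3(q_B + q_F) = 0.
Adding the 3 first-order conditions: 548 − 12Q = 0, so Q = 137/3.
Back-substituting: q_B = (178 − 137)/3 = 41/3, q_F = (182 − 137)/3 = 15, q_J = (188 − 137)/3 = 17.
Total output Q = 137/3, so price P = 290 - 3·(137/3) = 153.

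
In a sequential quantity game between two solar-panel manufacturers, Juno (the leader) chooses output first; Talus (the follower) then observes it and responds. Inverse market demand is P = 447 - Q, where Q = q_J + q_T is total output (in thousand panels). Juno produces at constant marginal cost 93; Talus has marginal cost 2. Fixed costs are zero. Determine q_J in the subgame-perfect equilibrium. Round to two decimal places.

Solve by backward induction. Given q_J, the follower Talus maximises π_T = (447 - q_J - q_T)q_T - 2q_T.
Follower FOC: 445 - q_J - 2q_T = 0, so q_T(q_J) = (445 - q_J)/2.
Juno substitutes q_T(q_J) into its own profit: π_J = q_J(447 - q_J - (445 - q_J)/2) - 93q_J = (449/2 - (1/2)q_J)q_J - 93q_J.
Maximising: ∂π_J/∂q_J = 263/2 - q_J = 0, giving q_J = 263/2.
Then q_T = (445 - 263/2)/2 = 627/4.

131.50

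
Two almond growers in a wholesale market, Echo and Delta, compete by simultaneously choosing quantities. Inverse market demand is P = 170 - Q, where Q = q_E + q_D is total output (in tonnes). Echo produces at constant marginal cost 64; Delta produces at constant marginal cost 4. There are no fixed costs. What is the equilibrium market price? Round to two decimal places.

Echo's profit: π_E = (170 - Q)q_E - (64q_E). Setting ∂π_E/∂q_E = 0: 106 - 2q_E - (q_D) = 0.
Delta's profit: π_D = (170 - Q)q_D - (4q_D). Setting ∂π_D/∂q_D = 0: 166 - 2q_D - (q_E) = 0.
So q_E = (106 - q_D)/2 and q_D = (166 - q_E)/2.
Substituting one into the other gives q_E = 46/3 and q_D = 226/3.
Total output Q = 272/3, so price P = 170 - 272/3 = 238/3.

79.33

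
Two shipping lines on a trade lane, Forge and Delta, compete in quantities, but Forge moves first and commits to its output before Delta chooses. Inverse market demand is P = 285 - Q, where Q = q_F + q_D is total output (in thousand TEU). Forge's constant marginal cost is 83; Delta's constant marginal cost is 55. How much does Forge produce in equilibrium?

87

The follower Delta best-responds to any q_F: π_D = (285 - Q)q_D - 55q_D.
∂π_D/∂q_D = 230 - q_F - 2q_D = 0 gives the reaction function q_D = (230 - q_F)/2.
The leader anticipates this reaction. Substituting into P = 285 - Q gives P = 170 - (1/2)q_F, so π_F = (170 - (1/2)q_F)q_F - 83q_F.
The leader's first-order condition 87 - q_F = 0 yields q_F = 87.
Then q_D = (230 - 87)/2 = 143/2.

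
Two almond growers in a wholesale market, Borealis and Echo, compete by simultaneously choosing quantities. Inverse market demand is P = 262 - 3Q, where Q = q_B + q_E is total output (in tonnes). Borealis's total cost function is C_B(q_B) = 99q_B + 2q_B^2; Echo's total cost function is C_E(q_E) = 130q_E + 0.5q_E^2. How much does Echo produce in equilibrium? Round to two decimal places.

13.62

Borealis's profit: π_B = (262 - 3Q)q_B - (99q_B + 2q_B²). Setting ∂π_B/∂q_B = 0: 163 - 10q_B - 3(q_E) = 0.
Echo's profit: π_E = (262 - 3Q)q_E - (130q_E + (1/2)q_E²). Setting ∂π_E/∂q_E = 0: 132 - 7q_E - 3(q_B) = 0.
Rearranging gives the reaction functions q_B = (163 - 3q_E)/10 and q_E = (132 - 3q_B)/7.
Substituting one into the other gives q_B = 745/61 and q_E = 831/61.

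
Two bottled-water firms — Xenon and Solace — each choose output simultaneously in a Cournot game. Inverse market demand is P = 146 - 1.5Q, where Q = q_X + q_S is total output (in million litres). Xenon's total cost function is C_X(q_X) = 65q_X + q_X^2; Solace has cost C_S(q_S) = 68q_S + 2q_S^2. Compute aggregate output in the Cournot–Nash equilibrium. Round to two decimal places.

Xenon's profit: π_X = (146 - 1.5Q)q_X - (65q_X + q_X²). Setting ∂π_X/∂q_X = 0: 81 - 5q_X - (3/2)(q_S) = 0.
Solace's first-order condition: 78 - 7q_S - (3/2)(q_X) = 0.
Rearranging gives the reaction functions q_X = (81 - (3/2)q_S)/5 and q_S = (78 - (3/2)q_X)/7.
Solving the pair: q_X = 1800/131, q_S = 1074/131.
Total output Q = 1800/131 + 1074/131 = 21.9389.

21.94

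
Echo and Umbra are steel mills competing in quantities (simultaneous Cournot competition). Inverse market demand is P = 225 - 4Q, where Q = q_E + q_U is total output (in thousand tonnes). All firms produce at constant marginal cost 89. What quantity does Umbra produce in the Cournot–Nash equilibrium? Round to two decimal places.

11.33

A representative firm's profit is π_i = q_i(225 - 4Q) - 89q_i.
First-order condition (treating rivals' output as given): 136 - 8q_i - 4q_j = 0.
With identical firms every q_j equals q_i, so q_j = q_i and 136 = 12q_i, giving q_i = 34/3.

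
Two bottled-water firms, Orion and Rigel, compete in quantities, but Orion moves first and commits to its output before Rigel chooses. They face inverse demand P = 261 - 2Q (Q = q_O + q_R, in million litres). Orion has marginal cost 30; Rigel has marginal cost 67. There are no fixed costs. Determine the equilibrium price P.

97

Solve by backward induction. Given q_O, the follower Rigel maximises π_R = (261 - 2q_O - 2q_R)q_R - 67q_R.
Setting the follower's marginal profit to zero, 194 - 2q_O - 4q_R = 0, i.e. q_R = (194 - 2q_O)/4.
The leader anticipates this reaction. Substituting into P = 261 - 2Q gives P = 164 - q_O, so π_O = (164 - q_O)q_O - 30q_O.
The leader's first-order condition 134 - 2q_O = 0 yields q_O = 67.
Then q_R = (194 - 2·67)/4 = 15.
Total output Q = 82, so price P = 261 - 2·82 = 97.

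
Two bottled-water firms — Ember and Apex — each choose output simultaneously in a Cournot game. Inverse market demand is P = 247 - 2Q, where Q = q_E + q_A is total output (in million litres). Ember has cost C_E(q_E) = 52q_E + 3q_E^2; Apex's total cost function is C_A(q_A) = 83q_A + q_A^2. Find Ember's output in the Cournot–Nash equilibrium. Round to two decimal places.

Ember's profit: π_E = (247 - 2Q)q_E - (52q_E + 3q_E²). Setting ∂π_E/∂q_E = 0: 195 - 10q_E - 2(q_A) = 0.
Apex's first-order condition: 164 - 6q_A - 2(q_E) = 0.
Best responses: q_E = (195 - 2q_A)/10, q_A = (164 - 2q_E)/6.
Substituting one into the other gives q_E = 421/28 and q_A = 625/28.

15.04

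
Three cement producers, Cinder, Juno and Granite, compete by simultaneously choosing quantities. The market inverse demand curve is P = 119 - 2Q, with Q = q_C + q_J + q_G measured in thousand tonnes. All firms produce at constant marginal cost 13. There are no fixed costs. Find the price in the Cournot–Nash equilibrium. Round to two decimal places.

Each firm earns π_i = (119 - 2Q)q_i - 13q_i.
First-order condition (treating rivals' output as given): 106 - 4q_i - 2·Σ_{j≠i} q_j = 0.
By symmetry each firm produces the same amount; substituting Σ_{j≠i} q_j = 2q_i yields q_i = 106/8 = 53/4.
Total output Q = 159/4, so price P = 119 - 2·(159/4) = 79/2.

39.50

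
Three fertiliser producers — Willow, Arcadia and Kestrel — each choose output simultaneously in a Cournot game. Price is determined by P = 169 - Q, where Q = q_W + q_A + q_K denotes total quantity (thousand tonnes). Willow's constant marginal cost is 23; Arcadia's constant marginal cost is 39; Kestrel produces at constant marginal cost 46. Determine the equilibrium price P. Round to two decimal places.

Willow's profit: π_W = (169 - Q)q_W - (23q_W). Setting ∂π_W/∂q_W = 0: 146 - 2q_W - (q_A + q_K) = 0.
Arcadia's profit: π_A = (169 - Q)q_A - (39q_A). Setting ∂π_A/∂q_A = 0: 130 - 2q_A - (q_W + q_K) = 0.
Kestrel's first-order condition: 123 - 2q_K - (q_W + q_A) = 0.
Adding the 3 conditions: 399 − 2Q − 2Q = 0, i.e. Q = 399/4.
Back-substituting: q_W = (146 − 399/4) = 185/4, q_A = (130 − 399/4) = 121/4, q_K = (123 − 399/4) = 93/4.
Total output Q = 399/4, so price P = 169 - 399/4 = 277/4.

69.25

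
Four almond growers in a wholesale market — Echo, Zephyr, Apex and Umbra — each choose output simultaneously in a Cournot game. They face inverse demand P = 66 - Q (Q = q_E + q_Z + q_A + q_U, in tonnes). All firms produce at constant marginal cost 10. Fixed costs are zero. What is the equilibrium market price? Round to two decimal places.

Each firm earns π_i = (66 - Q)q_i - 10q_i.
Setting ∂π_i/∂q_i = 0 with rivals' quantities fixed: 56 - 2q_i - Σ_{j≠i} q_j = 0.
By symmetry each firm produces the same amount; substituting Σ_{j≠i} q_j = 3q_i yields q_i = 56/5.
Total output Q = 224/5, so price P = 66 - 224/5 = 106/5.

21.20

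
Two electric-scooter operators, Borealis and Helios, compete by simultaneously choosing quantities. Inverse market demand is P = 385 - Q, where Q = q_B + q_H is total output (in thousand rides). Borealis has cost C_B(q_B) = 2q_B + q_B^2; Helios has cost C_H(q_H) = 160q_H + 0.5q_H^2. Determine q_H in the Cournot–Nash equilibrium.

Borealis's profit: π_B = (385 - Q)q_B - (2q_B + q_B²). Setting ∂π_B/∂q_B = 0: 383 - 4q_B - (q_H) = 0.
Helios's first-order condition: 225 - 3q_H - (q_B) = 0.
So q_B = (383 - q_H)/4 and q_H = (225 - q_B)/3.
Solving the pair: q_B = 84, q_H = 47.

47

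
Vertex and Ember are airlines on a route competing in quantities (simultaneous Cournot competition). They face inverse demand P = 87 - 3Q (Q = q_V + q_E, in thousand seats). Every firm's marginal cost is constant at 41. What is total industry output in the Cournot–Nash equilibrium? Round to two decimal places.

10.22

Each firm earns π_i = (87 - 3Q)q_i - 41q_i.
Setting ∂π_i/∂q_i = 0 with rivals' quantities fixed: 46 - 6q_i - 3q_j = 0.
By symmetry each firm produces the same amount; substituting q_j = q_i yields q_i = 46/9.
Total output Q = 46/9 + 46/9 = 92/9.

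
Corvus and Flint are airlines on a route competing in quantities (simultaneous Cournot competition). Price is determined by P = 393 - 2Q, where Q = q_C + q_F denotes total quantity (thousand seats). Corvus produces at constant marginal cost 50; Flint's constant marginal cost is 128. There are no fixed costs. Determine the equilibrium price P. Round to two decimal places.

190.33

Corvus's profit: π_C = (393 - 2Q)q_C - (50q_C). Setting ∂π_C/∂q_C = 0: 343 - 4q_C - 2(q_F) = 0.
Flint's profit: π_F = (393 - 2Q)q_F - (128q_F). Setting ∂π_F/∂q_F = 0: 265 - 4q_F - 2(q_C) = 0.
Rearranging gives the reaction functions q_C = (343 - 2q_F)/4 and q_F = (265 - 2q_C)/4.
Solving the pair: q_C = 421/6, q_F = 187/6.
Total output Q = 304/3, so price P = 393 - 2·(304/3) = 571/3.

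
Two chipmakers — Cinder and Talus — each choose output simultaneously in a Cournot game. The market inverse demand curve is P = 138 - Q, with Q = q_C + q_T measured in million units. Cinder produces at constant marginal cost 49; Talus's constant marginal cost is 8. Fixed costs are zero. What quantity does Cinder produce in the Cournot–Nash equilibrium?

16

Cinder's profit: π_C = (138 - Q)q_C - (49q_C). Setting ∂π_C/∂q_C = 0: 89 - 2q_C - (q_T) = 0.
Talus's first-order condition: 130 - 2q_T - (q_C) = 0.
Rearranging gives the reaction functions q_C = (89 - q_T)/2 and q_T = (130 - q_C)/2.
Substituting one into the other gives q_C = 16 and q_T = 57.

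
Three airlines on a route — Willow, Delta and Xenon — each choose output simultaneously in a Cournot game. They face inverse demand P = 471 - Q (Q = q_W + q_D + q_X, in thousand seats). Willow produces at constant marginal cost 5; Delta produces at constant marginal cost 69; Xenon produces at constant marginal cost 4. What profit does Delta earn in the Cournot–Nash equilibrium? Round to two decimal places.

Willow's profit: π_W = (471 - Q)q_W - (5q_W). Setting ∂π_W/∂q_W = 0: 466 - 2q_W - (q_D + q_X) = 0.
Delta's profit: π_D = (471 - Q)q_D - (69q_D). Setting ∂π_D/∂q_D = 0: 402 - 2q_D - (q_W + q_X) = 0.
Xenon's profit: π_X = (471 - Q)q_X - (4q_X). Setting ∂π_X/∂q_X = 0: 467 - 2q_X - (q_W + q_D) = 0.
Adding the 3 conditions: 1335 − 2Q − 2Q = 0, i.e. Q = 1335/4.
Back-substituting: q_W = (466 − 1335/4) = 529/4, q_D = (402 − 1335/4) = 273/4, q_X = (467 − 1335/4) = 533/4.
Price P = 471 - 1335/4 = 549/4.
Delta's profit: (549/4 - 69)·(273/4) = 4658.0625.

4658.06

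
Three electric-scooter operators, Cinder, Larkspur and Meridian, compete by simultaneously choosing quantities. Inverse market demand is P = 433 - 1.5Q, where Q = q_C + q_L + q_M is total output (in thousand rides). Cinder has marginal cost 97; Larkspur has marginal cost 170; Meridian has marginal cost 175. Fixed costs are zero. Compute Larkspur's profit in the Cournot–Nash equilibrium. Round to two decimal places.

Cinder's profit: π_C = (433 - 1.5Q)q_C - (97q_C). Setting ∂π_C/∂q_C = 0: 336 - 3q_C - (3/2)(q_L + q_M) = 0.
Larkspur's first-order condition: 263 - 3q_L - (3/2)(q_C + q_M) = 0.
Meridian's first-order condition: 258 - 3q_M - (3/2)(q_C + q_L) = 0.
Adding the 3 conditions: 857 − 3Q − 3Q = 0, i.e. Q = 857/6.
Back-substituting: q_C = (336 − 857/4)/(3/2) = 487/6, q_L = (263 − 857/4)/(3/2) = 65/2, q_M = (258 − 857/4)/(3/2) = 175/6.
Price P = 433 - (3/2)·(857/6) = 875/4.
Larkspur's profit: (875/4 - 170)·(65/2) = 1584.3750.

1584.38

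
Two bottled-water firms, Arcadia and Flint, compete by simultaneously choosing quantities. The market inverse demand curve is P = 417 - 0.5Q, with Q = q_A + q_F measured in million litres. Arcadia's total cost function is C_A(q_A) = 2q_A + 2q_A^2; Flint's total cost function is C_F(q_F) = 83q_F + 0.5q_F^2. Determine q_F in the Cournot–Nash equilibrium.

Arcadia's profit: π_A = (417 - 0.5Q)q_A - (2q_A + 2q_A²). Setting ∂π_A/∂q_A = 0: 415 - 5q_A - (1/2)(q_F) = 0.
Flint's first-order condition: 334 - 2q_F - (1/2)(q_A) = 0.
Rearranging gives the reaction functions q_A = (415 - (1/2)q_F)/5 and q_F = (334 - (1/2)q_A)/2.
Substituting one into the other gives q_A = 68 and q_F = 150.

150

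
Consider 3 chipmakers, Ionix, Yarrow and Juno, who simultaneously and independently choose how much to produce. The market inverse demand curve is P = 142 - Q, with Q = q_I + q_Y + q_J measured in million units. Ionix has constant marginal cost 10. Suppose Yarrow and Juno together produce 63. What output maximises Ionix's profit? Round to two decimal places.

34.50

With rivals' combined output fixed at 63, Ionix's profit is π_I = (142 - 63 - q_I)q_I - (10q_I) = (79 - q_I)q_I - (10q_I).
∂π_I/∂q_I = 69 - 2q_I = 0, so q_I = 69/2.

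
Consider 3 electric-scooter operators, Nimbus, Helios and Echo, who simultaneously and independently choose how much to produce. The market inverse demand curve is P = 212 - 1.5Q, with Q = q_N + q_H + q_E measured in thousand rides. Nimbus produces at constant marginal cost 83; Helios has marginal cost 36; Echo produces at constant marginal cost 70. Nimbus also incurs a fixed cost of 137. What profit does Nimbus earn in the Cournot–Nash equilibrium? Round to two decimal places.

61.38

Nimbus's profit: π_N = (212 - 1.5Q)q_N - (83q_N). Setting ∂π_N/∂q_N = 0: 129 - 3q_N - (3/2)(q_H + q_E) = 0.
Helios's profit: π_H = (212 - 1.5Q)q_H - (36q_H). Setting ∂π_H/∂q_H = 0: 176 - 3q_H - (3/2)(q_N + q_E) = 0.
Echo's first-order condition: 142 - 3q_E - (3/2)(q_N + q_H) = 0.
Adding the 3 first-order conditions: 447 − 6Q = 0, so Q = 149/2.
Back-substituting: q_N = (129 − 447/4)/(3/2) = 23/2, q_H = (176 − 447/4)/(3/2) = 257/6, q_E = (142 − 447/4)/(3/2) = 121/6.
Price P = 212 - (3/2)·(149/2) = 401/4.
Nimbus's profit: (401/4 - 83)·(23/2) - 137 = 491/8.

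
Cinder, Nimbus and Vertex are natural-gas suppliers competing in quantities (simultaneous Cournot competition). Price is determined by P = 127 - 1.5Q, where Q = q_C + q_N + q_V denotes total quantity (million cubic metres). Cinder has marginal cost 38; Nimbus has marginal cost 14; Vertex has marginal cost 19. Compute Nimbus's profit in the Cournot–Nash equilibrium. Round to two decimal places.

Cinder's profit: π_C = (127 - 1.5Q)q_C - (38q_C). Setting ∂π_C/∂q_C = 0: 89 - 3q_C - (3/2)(q_N + q_V) = 0.
Nimbus's first-order condition: 113 - 3q_N - (3/2)(q_C + q_V) = 0.
Vertex's first-order condition: 108 - 3q_V - (3/2)(q_C + q_N) = 0.
Adding the 3 first-order conditions: 310 − 6Q = 0, so Q = 155/3.
Back-substituting: q_C = (89 − 155/2)/(3/2) = 23/3, q_N = (113 − 155/2)/(3/2) = 71/3, q_V = (108 − 155/2)/(3/2) = 61/3.
Price P = 127 - (3/2)·(155/3) = 99/2.
Nimbus's profit: (99/2 - 14)·(71/3) = 840.1667.

840.17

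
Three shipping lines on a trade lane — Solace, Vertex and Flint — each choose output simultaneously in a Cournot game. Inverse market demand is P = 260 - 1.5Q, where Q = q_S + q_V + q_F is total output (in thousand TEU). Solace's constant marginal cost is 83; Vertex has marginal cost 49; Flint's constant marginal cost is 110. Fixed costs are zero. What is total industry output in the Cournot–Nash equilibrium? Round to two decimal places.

Solace's profit: π_S = (260 - 1.5Q)q_S - (83q_S). Setting ∂π_S/∂q_S = 0: 177 - 3q_S - (3/2)(q_V + q_F) = 0.
Vertex's profit: π_V = (260 - 1.5Q)q_V - (49q_V). Setting ∂π_V/∂q_V = 0: 211 - 3q_V - (3/2)(q_S + q_F) = 0.
Flint's profit: π_F = (260 - 1.5Q)q_F - (110q_F). Setting ∂π_F/∂q_F = 0: 150 - 3q_F - (3/2)(q_S + q_V) = 0.
Adding the 3 first-order conditions: 538 − 6Q = 0, so Q = 269/3.
Back-substituting: q_S = (177 − 269/2)/(3/2) = 85/3, q_V = (211 − 269/2)/(3/2) = 51, q_F = (150 − 269/2)/(3/2) = 31/3.
Total output Q = 85/3 + 51 + 31/3 = 269/3.

89.67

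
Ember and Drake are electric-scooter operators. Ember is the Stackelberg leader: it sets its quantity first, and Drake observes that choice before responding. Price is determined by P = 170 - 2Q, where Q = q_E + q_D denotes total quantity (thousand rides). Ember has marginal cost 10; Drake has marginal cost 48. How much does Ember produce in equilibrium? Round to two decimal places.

The follower Drake best-responds to any q_E: π_D = (170 - 2Q)q_D - 48q_D.
∂π_D/∂q_D = 122 - 2q_E - 4q_D = 0 gives the reaction function q_D = (122 - 2q_E)/4.
Ember substitutes q_D(q_E) into its own profit: π_E = q_E(170 - 2q_E - (122 - 2q_E)/2) - 10q_E = (109 - q_E)q_E - 10q_E.
Maximising: ∂π_E/∂q_E = 99 - 2q_E = 0, giving q_E = 99/2.
Then q_D = (122 - 2·(99/2))/4 = 23/4.

49.50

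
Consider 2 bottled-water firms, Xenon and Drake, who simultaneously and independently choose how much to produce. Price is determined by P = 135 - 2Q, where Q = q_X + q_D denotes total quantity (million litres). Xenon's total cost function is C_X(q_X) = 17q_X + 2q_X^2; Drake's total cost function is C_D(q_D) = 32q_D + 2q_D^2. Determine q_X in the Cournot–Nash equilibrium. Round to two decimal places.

Xenon's profit: π_X = (135 - 2Q)q_X - (17q_X + 2q_X²). Setting ∂π_X/∂q_X = 0: 118 - 8q_X - 2(q_D) = 0.
Drake's profit: π_D = (135 - 2Q)q_D - (32q_D + 2q_D²). Setting ∂π_D/∂q_D = 0: 103 - 8q_D - 2(q_X) = 0.
Best responses: q_X = (118 - 2q_D)/8, q_D = (103 - 2q_X)/8.
Solving the pair: q_X = 123/10, q_D = 49/5.

12.30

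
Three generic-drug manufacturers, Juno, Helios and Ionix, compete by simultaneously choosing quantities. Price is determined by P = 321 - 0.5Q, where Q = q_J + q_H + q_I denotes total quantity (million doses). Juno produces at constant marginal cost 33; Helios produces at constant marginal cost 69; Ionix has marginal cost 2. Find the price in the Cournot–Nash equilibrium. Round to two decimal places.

Juno's profit: π_J = (321 - 0.5Q)q_J - (33q_J). Setting ∂π_J/∂q_J = 0: 288 - q_J - (1/2)(q_H + q_I) = 0.
Helios's first-order condition: 252 - q_H - (1/2)(q_J + q_I) = 0.
Ionix's first-order condition: 319 - q_I - (1/2)(q_J + q_H) = 0.
Adding the 3 conditions: 859 − Q − Q = 0, i.e. Q = 859/2.
Back-substituting: q_J = (288 − 859/4)/(1/2) = 293/2, q_H = (252 − 859/4)/(1/2) = 149/2, q_I = (319 − 859/4)/(1/2) = 417/2.
Total output Q = 859/2, so price P = 321 - (1/2)·(859/2) = 425/4.

106.25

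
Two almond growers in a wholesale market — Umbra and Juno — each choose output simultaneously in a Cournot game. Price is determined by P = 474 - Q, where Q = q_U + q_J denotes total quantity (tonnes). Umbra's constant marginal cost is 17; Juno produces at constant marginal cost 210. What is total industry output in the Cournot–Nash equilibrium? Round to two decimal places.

Umbra's profit: π_U = (474 - Q)q_U - (17q_U). Setting ∂π_U/∂q_U = 0: 457 - 2q_U - (q_J) = 0.
Juno's first-order condition: 264 - 2q_J - (q_U) = 0.
Best responses: q_U = (457 - q_J)/2, q_J = (264 - q_U)/2.
Solving the pair: q_U = 650/3, q_J = 71/3.
Total output Q = 650/3 + 71/3 = 721/3.

240.33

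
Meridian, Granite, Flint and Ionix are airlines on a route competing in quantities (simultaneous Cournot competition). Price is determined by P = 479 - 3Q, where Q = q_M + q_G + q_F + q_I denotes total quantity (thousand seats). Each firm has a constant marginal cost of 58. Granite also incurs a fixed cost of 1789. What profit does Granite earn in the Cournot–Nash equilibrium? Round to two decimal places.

Each firm earns π_i = (479 - 3Q)q_i - 58q_i.
First-order condition (treating rivals' output as given): 421 - 6q_i - 3·Σ_{j≠i} q_j = 0.
By symmetry each firm produces the same amount; substituting Σ_{j≠i} q_j = 3q_i yields q_i = 421/15.
Price P = 479 - 3·(1684/15) = 711/5.
Granite's profit: (711/5 - 58)·(421/15) - 1789 = 574.2133.

574.21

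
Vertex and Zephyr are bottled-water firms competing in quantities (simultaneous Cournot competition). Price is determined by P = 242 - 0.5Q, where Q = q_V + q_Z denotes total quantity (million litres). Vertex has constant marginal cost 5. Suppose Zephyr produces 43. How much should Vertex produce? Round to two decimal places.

215.50

With the rival's output fixed at 43, Vertex's profit is π_V = (242 - (1/2)·43 - (1/2)q_V)q_V - (5q_V) = (441/2 - (1/2)q_V)q_V - (5q_V).
∂π_V/∂q_V = 431/2 - q_V = 0, so q_V = 431/2.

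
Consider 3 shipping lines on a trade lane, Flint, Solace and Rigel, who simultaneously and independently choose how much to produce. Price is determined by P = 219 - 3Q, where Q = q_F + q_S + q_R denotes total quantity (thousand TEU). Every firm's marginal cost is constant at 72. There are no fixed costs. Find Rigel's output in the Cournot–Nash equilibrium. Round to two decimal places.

12.25

A representative firm's profit is π_i = q_i(219 - 3Q) - 72q_i.
Setting ∂π_i/∂q_i = 0 with rivals' quantities fixed: 147 - 6q_i - 3·Σ_{j≠i} q_j = 0.
With identical firms every q_j equals q_i, so Σ_{j≠i} q_j = 2q_i and 147 = 12q_i, giving q_i = 49/4.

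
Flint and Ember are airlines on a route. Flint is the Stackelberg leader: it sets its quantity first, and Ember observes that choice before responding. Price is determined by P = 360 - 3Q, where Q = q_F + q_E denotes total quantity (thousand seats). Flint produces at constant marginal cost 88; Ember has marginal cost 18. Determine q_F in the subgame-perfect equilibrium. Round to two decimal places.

Solve by backward induction. Given q_F, the follower Ember maximises π_E = (360 - 3q_F - 3q_E)q_E - 18q_E.
Setting the follower's marginal profit to zero, 342 - 3q_F - 6q_E = 0, i.e. q_E = (342 - 3q_F)/6.
The leader anticipates this reaction. Substituting into P = 360 - 3Q gives P = 189 - (3/2)q_F, so π_F = (189 - (3/2)q_F)q_F - 88q_F.
The leader's first-order condition 101 - 3q_F = 0 yields q_F = 101/3.
Then q_E = (342 - 3·(101/3))/6 = 241/6.

33.67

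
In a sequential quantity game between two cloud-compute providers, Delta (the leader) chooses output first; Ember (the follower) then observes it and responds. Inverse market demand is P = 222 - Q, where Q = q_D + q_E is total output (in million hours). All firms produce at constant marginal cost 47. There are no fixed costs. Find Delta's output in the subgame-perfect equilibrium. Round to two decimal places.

87.50

The follower Ember best-responds to any q_D: π_E = (222 - Q)q_E - 47q_E.
∂π_E/∂q_E = 175 - q_D - 2q_E = 0 gives the reaction function q_E = (175 - q_D)/2.
Delta substitutes q_E(q_D) into its own profit: π_D = q_D(222 - q_D - (175 - q_D)/2) - 47q_D = (269/2 - (1/2)q_D)q_D - 47q_D.
Maximising: ∂π_D/∂q_D = 175/2 - q_D = 0, giving q_D = 175/2.
Then q_E = (175 - 175/2)/2 = 175/4.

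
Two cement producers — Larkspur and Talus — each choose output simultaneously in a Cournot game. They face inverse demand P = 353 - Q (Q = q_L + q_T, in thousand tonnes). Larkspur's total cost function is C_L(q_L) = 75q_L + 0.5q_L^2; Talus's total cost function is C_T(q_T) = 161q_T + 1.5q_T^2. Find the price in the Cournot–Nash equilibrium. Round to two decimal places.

Larkspur's profit: π_L = (353 - Q)q_L - (75q_L + (1/2)q_L²). Setting ∂π_L/∂q_L = 0: 278 - 3q_L - (q_T) = 0.
Talus's profit: π_T = (353 - Q)q_T - (161q_T + (3/2)q_T²). Setting ∂π_T/∂q_T = 0: 192 - 5q_T - (q_L) = 0.
Best responses: q_L = (278 - q_T)/3, q_T = (192 - q_L)/5.
Solving the pair: q_L = 599/7, q_T = 149/7.
Total output Q = 748/7, so price P = 353 - 748/7 = 1723/7.

246.14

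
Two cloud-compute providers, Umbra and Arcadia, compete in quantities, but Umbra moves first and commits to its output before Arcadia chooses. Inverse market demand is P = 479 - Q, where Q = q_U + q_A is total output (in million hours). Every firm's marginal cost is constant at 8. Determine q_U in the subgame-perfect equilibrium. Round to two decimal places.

235.50

Solve by backward induction. Given q_U, the follower Arcadia maximises π_A = (479 - q_U - q_A)q_A - 8q_A.
∂π_A/∂q_A = 471 - q_U - 2q_A = 0 gives the reaction function q_A = (471 - q_U)/2.
The leader anticipates this reaction. Substituting into P = 479 - Q gives P = 487/2 - (1/2)q_U, so π_U = (487/2 - (1/2)q_U)q_U - 8q_U.
The leader's first-order condition 471/2 - q_U = 0 yields q_U = 471/2.
Then q_A = (471 - 471/2)/2 = 471/4.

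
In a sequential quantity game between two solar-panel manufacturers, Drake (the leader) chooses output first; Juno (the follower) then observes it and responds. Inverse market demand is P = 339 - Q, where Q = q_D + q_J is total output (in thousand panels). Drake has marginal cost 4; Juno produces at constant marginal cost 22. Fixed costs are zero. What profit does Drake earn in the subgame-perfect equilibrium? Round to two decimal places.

The follower Juno best-responds to any q_D: π_J = (339 - Q)q_J - 22q_J.
∂π_J/∂q_J = 317 - q_D - 2q_J = 0 gives the reaction function q_J = (317 - q_D)/2.
Drake substitutes q_J(q_D) into its own profit: π_D = q_D(339 - q_D - (317 - q_D)/2) - 4q_D = (361/2 - (1/2)q_D)q_D - 4q_D.
Maximising: ∂π_D/∂q_D = 353/2 - q_D = 0, giving q_D = 353/2.
Then q_J = (317 - 353/2)/2 = 281/4.
Price P = 339 - 987/4 = 369/4.
Drake's profit: (369/4 - 4)·(353/2) = 15576.1250.

15576.13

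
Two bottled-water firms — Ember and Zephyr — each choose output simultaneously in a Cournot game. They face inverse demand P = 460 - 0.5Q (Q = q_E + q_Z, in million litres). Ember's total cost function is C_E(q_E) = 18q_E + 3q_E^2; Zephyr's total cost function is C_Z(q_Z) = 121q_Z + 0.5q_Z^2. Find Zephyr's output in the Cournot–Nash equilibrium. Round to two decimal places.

156.51

Ember's profit: π_E = (460 - 0.5Q)q_E - (18q_E + 3q_E²). Setting ∂π_E/∂q_E = 0: 442 - 7q_E - (1/2)(q_Z) = 0.
Zephyr's profit: π_Z = (460 - 0.5Q)q_Z - (121q_Z + (1/2)q_Z²). Setting ∂π_Z/∂q_Z = 0: 339 - 2q_Z - (1/2)(q_E) = 0.
Best responses: q_E = (442 - (1/2)q_Z)/7, q_Z = (339 - (1/2)q_E)/2.
Substituting one into the other gives q_E = 51.9636 and q_Z = 156.5091.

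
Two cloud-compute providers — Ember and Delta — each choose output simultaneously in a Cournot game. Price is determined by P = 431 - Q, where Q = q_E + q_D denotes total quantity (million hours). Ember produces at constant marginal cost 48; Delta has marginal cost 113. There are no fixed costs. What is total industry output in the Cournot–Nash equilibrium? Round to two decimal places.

Ember's profit: π_E = (431 - Q)q_E - (48q_E). Setting ∂π_E/∂q_E = 0: 383 - 2q_E - (q_D) = 0.
Delta's first-order condition: 318 - 2q_D - (q_E) = 0.
Best responses: q_E = (383 - q_D)/2, q_D = (318 - q_E)/2.
Substituting one into the other gives q_E = 448/3 and q_D = 253/3.
Total output Q = 448/3 + 253/3 = 701/3.

233.67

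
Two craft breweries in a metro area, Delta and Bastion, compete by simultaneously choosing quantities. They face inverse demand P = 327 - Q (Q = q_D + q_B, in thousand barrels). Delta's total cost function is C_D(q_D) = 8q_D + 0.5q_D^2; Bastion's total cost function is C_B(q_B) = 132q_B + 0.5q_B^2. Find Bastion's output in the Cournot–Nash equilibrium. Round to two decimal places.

Delta's profit: π_D = (327 - Q)q_D - (8q_D + (1/2)q_D²). Setting ∂π_D/∂q_D = 0: 319 - 3q_D - (q_B) = 0.
Bastion's profit: π_B = (327 - Q)q_B - (132q_B + (1/2)q_B²). Setting ∂π_B/∂q_B = 0: 195 - 3q_B - (q_D) = 0.
So q_D = (319 - q_B)/3 and q_B = (195 - q_D)/3.
Solving the pair: q_D = 381/4, q_B = 133/4.

33.25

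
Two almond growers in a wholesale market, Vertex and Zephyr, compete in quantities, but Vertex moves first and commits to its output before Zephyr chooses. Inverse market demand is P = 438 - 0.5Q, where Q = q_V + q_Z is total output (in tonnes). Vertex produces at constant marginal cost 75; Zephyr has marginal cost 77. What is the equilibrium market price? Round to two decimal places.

166.25

Solve by backward induction. Given q_V, the follower Zephyr maximises π_Z = (438 - (1/2)q_V - (1/2)q_Z)q_Z - 77q_Z.
∂π_Z/∂q_Z = 361 - (1/2)q_V - q_Z = 0 gives the reaction function q_Z = (361 - (1/2)q_V).
Vertex substitutes q_Z(q_V) into its own profit: π_V = q_V(438 - (1/2)q_V - (361 - (1/2)q_V)/2) - 75q_V = (515/2 - (1/4)q_V)q_V - 75q_V.
Maximising: ∂π_V/∂q_V = 365/2 - (1/2)q_V = 0, giving q_V = 365.
Then q_Z = (361 - (1/2)·365) = 357/2.
Total output Q = 1087/2, so price P = 438 - (1/2)·(1087/2) = 665/4.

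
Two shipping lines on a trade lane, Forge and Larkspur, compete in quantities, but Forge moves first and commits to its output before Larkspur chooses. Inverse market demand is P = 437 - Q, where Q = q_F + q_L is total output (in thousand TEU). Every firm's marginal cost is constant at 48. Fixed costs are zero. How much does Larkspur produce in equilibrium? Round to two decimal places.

The follower Larkspur best-responds to any q_F: π_L = (437 - Q)q_L - 48q_L.
Follower FOC: 389 - q_F - 2q_L = 0, so q_L(q_F) = (389 - q_F)/2.
Forge substitutes q_L(q_F) into its own profit: π_F = q_F(437 - q_F - (389 - q_F)/2) - 48q_F = (485/2 - (1/2)q_F)q_F - 48q_F.
Leader FOC: 389/2 - q_F = 0, so q_F = 389/2.
Then q_L = (389 - 389/2)/2 = 389/4.

97.25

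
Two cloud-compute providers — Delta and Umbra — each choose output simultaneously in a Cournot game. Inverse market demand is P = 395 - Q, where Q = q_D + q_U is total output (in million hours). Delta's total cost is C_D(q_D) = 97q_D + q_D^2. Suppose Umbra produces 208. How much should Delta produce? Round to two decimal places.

22.50

With the rival's output fixed at 208, Delta's profit is π_D = (395 - 208 - q_D)q_D - (97q_D + q_D²) = (187 - q_D)q_D - (97q_D + q_D²).
∂π_D/∂q_D = 90 - 4q_D = 0, so q_D = 45/2.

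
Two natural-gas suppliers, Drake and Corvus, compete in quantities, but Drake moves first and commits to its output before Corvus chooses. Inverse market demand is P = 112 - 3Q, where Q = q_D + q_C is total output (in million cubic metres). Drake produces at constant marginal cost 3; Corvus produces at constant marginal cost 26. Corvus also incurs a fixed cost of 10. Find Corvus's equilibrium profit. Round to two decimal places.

23.33

The follower Corvus best-responds to any q_D: π_C = (112 - 3Q)q_C - 26q_C.
Follower FOC: 86 - 3q_D - 6q_C = 0, so q_C(q_D) = (86 - 3q_D)/6.
Drake substitutes q_C(q_D) into its own profit: π_D = q_D(112 - 3q_D - (86 - 3q_D)/2) - 3q_D = (69 - (3/2)q_D)q_D - 3q_D.
Leader FOC: 66 - 3q_D = 0, so q_D = 22.
Then q_C = (86 - 3·22)/6 = 10/3.
Price P = 112 - 3·(76/3) = 36.
Corvus's profit: (36 - 26)·(10/3) - 10 = 70/3.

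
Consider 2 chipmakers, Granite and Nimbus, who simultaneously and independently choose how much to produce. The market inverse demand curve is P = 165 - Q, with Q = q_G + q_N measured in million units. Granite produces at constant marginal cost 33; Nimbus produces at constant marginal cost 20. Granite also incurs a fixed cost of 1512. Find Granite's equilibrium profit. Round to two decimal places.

Granite's profit: π_G = (165 - Q)q_G - (33q_G). Setting ∂π_G/∂q_G = 0: 132 - 2q_G - (q_N) = 0.
Nimbus's first-order condition: 145 - 2q_N - (q_G) = 0.
Best responses: q_G = (132 - q_N)/2, q_N = (145 - q_G)/2.
Substituting one into the other gives q_G = 119/3 and q_N = 158/3.
Price P = 165 - 277/3 = 218/3.
Granite's profit: (218/3 - 33)·(119/3) - 1512 = 553/9.

61.44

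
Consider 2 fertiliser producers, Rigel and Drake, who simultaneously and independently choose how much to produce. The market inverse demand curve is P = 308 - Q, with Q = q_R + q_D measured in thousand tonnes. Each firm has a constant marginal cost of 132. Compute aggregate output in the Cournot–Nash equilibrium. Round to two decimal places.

117.33

Each firm earns π_i = (308 - Q)q_i - 132q_i.
Setting ∂π_i/∂q_i = 0 with rivals' quantities fixed: 176 - 2q_i - q_j = 0.
With identical firms every q_j equals q_i, so q_j = q_i and 176 = 3q_i, giving q_i = 176/3.
Total output Q = 176/3 + 176/3 = 352/3.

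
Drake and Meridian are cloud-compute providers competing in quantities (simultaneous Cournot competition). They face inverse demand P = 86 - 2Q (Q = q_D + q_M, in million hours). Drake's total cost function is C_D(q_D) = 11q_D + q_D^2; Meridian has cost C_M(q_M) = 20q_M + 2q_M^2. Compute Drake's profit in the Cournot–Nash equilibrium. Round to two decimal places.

Drake's profit: π_D = (86 - 2Q)q_D - (11q_D + q_D²). Setting ∂π_D/∂q_D = 0: 75 - 6q_D - 2(q_M) = 0.
Meridian's first-order condition: 66 - 8q_M - 2(q_D) = 0.
Best responses: q_D = (75 - 2q_M)/6, q_M = (66 - 2q_D)/8.
Substituting one into the other gives q_D = 117/11 and q_M = 123/22.
Price P = 86 - 2·(357/22) = 589/11.
Drake's profit: (589/11)·(117/11) - 11·(117/11) - (117/11)² = 339.3967.

339.40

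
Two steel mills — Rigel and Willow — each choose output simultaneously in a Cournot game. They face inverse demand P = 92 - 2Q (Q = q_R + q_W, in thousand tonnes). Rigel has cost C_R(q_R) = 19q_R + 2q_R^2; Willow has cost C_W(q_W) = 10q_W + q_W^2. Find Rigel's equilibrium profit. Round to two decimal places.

Rigel's profit: π_R = (92 - 2Q)q_R - (19q_R + 2q_R²). Setting ∂π_R/∂q_R = 0: 73 - 8q_R - 2(q_W) = 0.
Willow's first-order condition: 82 - 6q_W - 2(q_R) = 0.
Rearranging gives the reaction functions q_R = (73 - 2q_W)/8 and q_W = (82 - 2q_R)/6.
Solving the pair: q_R = 137/22, q_W = 255/22.
Price P = 92 - 2·(196/11) = 620/11.
Rigel's profit: (620/11)·(137/22) - 19·(137/22) - 2(137/22)² = 155.1157.

155.12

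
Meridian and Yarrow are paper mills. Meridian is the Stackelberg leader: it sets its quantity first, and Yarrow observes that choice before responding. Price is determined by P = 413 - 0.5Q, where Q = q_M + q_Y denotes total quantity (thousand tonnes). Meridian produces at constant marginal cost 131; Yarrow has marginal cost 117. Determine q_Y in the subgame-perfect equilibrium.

Solve by backward induction. Given q_M, the follower Yarrow maximises π_Y = (413 - (1/2)q_M - (1/2)q_Y)q_Y - 117q_Y.
∂π_Y/∂q_Y = 296 - (1/2)q_M - q_Y = 0 gives the reaction function q_Y = (296 - (1/2)q_M).
The leader anticipates this reaction. Substituting into P = 413 - 0.5Q gives P = 265 - (1/4)q_M, so π_M = (265 - (1/4)q_M)q_M - 131q_M.
Leader FOC: 134 - (1/2)q_M = 0, so q_M = 268.
Then q_Y = (296 - (1/2)·268) = 162.

162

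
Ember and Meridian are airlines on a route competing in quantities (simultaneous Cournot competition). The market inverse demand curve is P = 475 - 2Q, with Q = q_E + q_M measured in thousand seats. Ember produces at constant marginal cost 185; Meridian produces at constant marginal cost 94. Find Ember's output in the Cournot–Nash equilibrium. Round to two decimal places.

33.17

Ember's profit: π_E = (475 - 2Q)q_E - (185q_E). Setting ∂π_E/∂q_E = 0: 290 - 4q_E - 2(q_M) = 0.
Meridian's profit: π_M = (475 - 2Q)q_M - (94q_M). Setting ∂π_M/∂q_M = 0: 381 - 4q_M - 2(q_E) = 0.
Best responses: q_E = (290 - 2q_M)/4, q_M = (381 - 2q_E)/4.
Substituting one into the other gives q_E = 199/6 and q_M = 236/3.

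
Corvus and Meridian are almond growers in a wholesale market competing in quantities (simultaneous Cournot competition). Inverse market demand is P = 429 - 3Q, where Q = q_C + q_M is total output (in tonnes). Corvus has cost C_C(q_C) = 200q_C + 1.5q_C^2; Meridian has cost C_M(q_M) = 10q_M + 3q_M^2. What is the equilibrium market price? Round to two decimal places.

Corvus's profit: π_C = (429 - 3Q)q_C - (200q_C + (3/2)q_C²). Setting ∂π_C/∂q_C = 0: 229 - 9q_C - 3(q_M) = 0.
Meridian's first-order condition: 419 - 12q_M - 3(q_C) = 0.
So q_C = (229 - 3q_M)/9 and q_M = (419 - 3q_C)/12.
Substituting one into the other gives q_C = 497/33 and q_M = 1028/33.
Total output Q = 1525/33, so price P = 429 - 3·(1525/33) = 290.3636.

290.36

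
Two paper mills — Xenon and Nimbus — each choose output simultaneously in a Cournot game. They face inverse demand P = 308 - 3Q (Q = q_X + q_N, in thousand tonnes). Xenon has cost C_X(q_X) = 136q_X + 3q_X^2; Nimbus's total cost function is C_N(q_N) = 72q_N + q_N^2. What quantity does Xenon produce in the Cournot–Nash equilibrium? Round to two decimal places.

Xenon's profit: π_X = (308 - 3Q)q_X - (136q_X + 3q_X²). Setting ∂π_X/∂q_X = 0: 172 - 12q_X - 3(q_N) = 0.
Nimbus's profit: π_N = (308 - 3Q)q_N - (72q_N + q_N²). Setting ∂π_N/∂q_N = 0: 236 - 8q_N - 3(q_X) = 0.
So q_X = (172 - 3q_N)/12 and q_N = (236 - 3q_X)/8.
Substituting one into the other gives q_X = 668/87 and q_N = 772/29.

7.68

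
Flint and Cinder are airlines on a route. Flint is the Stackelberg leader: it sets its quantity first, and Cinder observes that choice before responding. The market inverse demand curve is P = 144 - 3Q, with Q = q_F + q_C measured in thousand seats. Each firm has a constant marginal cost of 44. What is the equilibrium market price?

Solve by backward induction. Given q_F, the follower Cinder maximises π_C = (144 - 3q_F - 3q_C)q_C - 44q_C.
Follower FOC: 100 - 3q_F - 6q_C = 0, so q_C(q_F) = (100 - 3q_F)/6.
Flint substitutes q_C(q_F) into its own profit: π_F = q_F(144 - 3q_F - (100 - 3q_F)/2) - 44q_F = (94 - (3/2)q_F)q_F - 44q_F.
Maximising: ∂π_F/∂q_F = 50 - 3q_F = 0, giving q_F = 50/3.
Then q_C = (100 - 3·(50/3))/6 = 25/3.
Total output Q = 25, so price P = 144 - 3·25 = 69.

69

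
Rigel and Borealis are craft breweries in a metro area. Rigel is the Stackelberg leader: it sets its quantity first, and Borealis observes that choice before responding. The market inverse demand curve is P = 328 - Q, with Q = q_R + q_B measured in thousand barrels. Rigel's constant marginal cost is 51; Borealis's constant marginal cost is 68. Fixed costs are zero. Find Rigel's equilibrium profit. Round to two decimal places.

The follower Borealis best-responds to any q_R: π_B = (328 - Q)q_B - 68q_B.
Setting the follower's marginal profit to zero, 260 - q_R - 2q_B = 0, i.e. q_B = (260 - q_R)/2.
Rigel substitutes q_B(q_R) into its own profit: π_R = q_R(328 - q_R - (260 - q_R)/2) - 51q_R = (198 - (1/2)q_R)q_R - 51q_R.
Leader FOC: 147 - q_R = 0, so q_R = 147.
Then q_B = (260 - 147)/2 = 113/2.
Price P = 328 - 407/2 = 249/2.
Rigel's profit: (249/2 - 51)·147 = 10804.5000.

10804.50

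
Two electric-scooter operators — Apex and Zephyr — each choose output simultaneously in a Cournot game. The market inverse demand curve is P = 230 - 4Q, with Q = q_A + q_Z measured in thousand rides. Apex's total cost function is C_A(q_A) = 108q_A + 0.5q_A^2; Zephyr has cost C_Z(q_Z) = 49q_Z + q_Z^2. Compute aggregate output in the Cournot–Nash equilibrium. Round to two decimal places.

Apex's profit: π_A = (230 - 4Q)q_A - (108q_A + (1/2)q_A²). Setting ∂π_A/∂q_A = 0: 122 - 9q_A - 4(q_Z) = 0.
Zephyr's profit: π_Z = (230 - 4Q)q_Z - (49q_Z + q_Z²). Setting ∂π_Z/∂q_Z = 0: 181 - 10q_Z - 4(q_A) = 0.
Rearranging gives the reaction functions q_A = (122 - 4q_Z)/9 and q_Z = (181 - 4q_A)/10.
Substituting one into the other gives q_A = 248/37 and q_Z = 1141/74.
Total output Q = 248/37 + 1141/74 = 1637/74.

22.12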